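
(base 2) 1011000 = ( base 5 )323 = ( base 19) 4C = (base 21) 44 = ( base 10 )88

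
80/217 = 80/217 = 0.37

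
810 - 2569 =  - 1759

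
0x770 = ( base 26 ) 2l6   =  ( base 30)23e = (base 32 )1RG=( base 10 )1904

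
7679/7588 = 1 +13/1084  =  1.01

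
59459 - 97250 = -37791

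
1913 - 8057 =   -  6144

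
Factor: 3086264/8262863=2^3*7^(  -  1)*385783^1*1180409^( - 1) 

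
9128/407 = 9128/407 = 22.43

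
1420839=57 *24927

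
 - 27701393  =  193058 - 27894451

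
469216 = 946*496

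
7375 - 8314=-939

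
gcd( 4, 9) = 1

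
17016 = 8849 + 8167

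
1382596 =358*3862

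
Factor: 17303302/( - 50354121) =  - 2^1*3^( - 1 )*29^( - 1) * 151^( - 1) * 227^1*3833^ ( - 1)*38113^1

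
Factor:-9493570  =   - 2^1 * 5^1*131^1 * 7247^1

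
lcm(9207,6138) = 18414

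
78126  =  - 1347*(-58)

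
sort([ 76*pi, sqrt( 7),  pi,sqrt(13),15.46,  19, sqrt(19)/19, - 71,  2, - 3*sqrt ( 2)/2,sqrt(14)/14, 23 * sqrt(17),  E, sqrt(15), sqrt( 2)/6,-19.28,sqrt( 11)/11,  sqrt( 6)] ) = [ - 71, - 19.28, - 3*sqrt( 2)/2,sqrt (19)/19,sqrt(2 ) /6, sqrt( 14)/14 , sqrt( 11)/11, 2,  sqrt ( 6), sqrt (7), E , pi, sqrt(13), sqrt (15), 15.46,19,  23*sqrt( 17), 76*pi]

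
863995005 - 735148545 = 128846460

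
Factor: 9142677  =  3^2 *1015853^1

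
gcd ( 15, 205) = 5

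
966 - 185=781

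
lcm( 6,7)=42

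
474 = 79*6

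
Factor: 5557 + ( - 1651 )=3906  =  2^1 * 3^2*7^1*31^1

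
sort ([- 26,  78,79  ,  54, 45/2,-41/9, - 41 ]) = [ - 41, - 26,-41/9, 45/2,54, 78,79]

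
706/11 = 64+2/11  =  64.18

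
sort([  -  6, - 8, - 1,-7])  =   [ - 8,-7, - 6,-1] 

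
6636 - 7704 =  - 1068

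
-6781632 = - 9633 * 704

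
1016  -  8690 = - 7674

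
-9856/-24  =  1232/3=410.67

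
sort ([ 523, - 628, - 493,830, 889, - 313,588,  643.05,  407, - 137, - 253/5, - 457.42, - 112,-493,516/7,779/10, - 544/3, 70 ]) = [ - 628, - 493, - 493, - 457.42, - 313, - 544/3, - 137, - 112, - 253/5,70,516/7, 779/10, 407, 523, 588,643.05,830,889 ] 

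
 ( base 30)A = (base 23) a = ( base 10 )10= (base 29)a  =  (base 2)1010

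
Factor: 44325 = 3^2*5^2*197^1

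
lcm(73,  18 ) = 1314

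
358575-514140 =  - 155565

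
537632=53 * 10144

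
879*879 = 772641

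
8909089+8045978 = 16955067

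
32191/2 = 16095+1/2 = 16095.50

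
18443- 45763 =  - 27320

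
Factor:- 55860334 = - 2^1 * 17^1*1642951^1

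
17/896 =17/896 = 0.02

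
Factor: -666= - 2^1*3^2*37^1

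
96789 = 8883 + 87906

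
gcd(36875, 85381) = 1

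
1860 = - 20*( - 93)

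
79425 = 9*8825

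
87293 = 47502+39791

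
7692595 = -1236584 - -8929179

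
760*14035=10666600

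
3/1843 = 3/1843 = 0.00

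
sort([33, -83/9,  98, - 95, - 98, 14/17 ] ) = [ - 98, - 95, - 83/9, 14/17,33,98]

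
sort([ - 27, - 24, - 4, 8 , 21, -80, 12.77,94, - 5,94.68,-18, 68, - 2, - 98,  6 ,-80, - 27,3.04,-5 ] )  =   [-98, - 80,-80, - 27,  -  27, - 24,- 18, - 5, - 5, - 4, - 2,3.04, 6,8,12.77,21 , 68,94,94.68 ] 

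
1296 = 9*144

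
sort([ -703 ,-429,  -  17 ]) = [ - 703, - 429,-17]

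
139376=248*562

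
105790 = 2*52895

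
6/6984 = 1/1164 = 0.00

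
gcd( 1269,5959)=1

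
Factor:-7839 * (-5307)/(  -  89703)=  - 3^1 * 13^1*29^1 * 61^1 * 67^1*9967^( - 1 )  =  - 4622397/9967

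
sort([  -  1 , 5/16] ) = [  -  1,5/16 ]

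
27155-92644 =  - 65489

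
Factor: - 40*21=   -  2^3 * 3^1*5^1*7^1 = -  840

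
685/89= 7 + 62/89=7.70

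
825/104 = 7 + 97/104 = 7.93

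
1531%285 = 106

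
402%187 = 28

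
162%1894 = 162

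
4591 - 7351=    - 2760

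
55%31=24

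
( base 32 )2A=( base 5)244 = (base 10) 74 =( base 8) 112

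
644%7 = 0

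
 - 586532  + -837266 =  - 1423798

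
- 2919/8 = - 2919/8 = -364.88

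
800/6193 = 800/6193 = 0.13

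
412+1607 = 2019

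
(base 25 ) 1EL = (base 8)1744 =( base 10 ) 996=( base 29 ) 15a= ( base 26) 1C8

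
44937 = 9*4993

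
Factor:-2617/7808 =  - 2^( - 7)*61^( - 1)*2617^1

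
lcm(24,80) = 240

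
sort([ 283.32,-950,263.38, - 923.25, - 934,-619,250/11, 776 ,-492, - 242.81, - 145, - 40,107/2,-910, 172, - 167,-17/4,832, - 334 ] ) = [ - 950, - 934, -923.25, - 910,-619,- 492, - 334,-242.81, - 167, - 145, -40,-17/4, 250/11,107/2, 172, 263.38, 283.32,  776,832]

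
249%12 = 9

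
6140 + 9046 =15186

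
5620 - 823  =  4797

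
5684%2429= 826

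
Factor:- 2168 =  - 2^3*271^1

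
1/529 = 1/529 = 0.00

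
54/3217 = 54/3217 = 0.02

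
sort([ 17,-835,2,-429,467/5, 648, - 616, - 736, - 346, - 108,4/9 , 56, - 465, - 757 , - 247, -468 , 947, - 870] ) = [ - 870, - 835, - 757,  -  736, - 616,-468, - 465, - 429,-346, - 247, - 108,4/9,2,17,56,467/5,  648,947 ] 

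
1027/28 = 1027/28 = 36.68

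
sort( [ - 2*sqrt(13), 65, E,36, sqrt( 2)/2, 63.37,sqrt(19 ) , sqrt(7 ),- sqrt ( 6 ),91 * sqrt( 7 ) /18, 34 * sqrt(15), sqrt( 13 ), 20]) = [ -2*sqrt(13) ,  -  sqrt(6 ),sqrt(2 )/2, sqrt(7 ), E,sqrt (13 ), sqrt( 19 ),91*sqrt(7)/18, 20, 36, 63.37,  65, 34 * sqrt(15 )]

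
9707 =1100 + 8607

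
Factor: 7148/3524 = 881^ ( - 1)*1787^1 = 1787/881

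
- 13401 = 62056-75457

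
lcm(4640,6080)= 176320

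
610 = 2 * 305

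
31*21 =651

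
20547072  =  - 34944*(  -  588)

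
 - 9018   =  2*( - 4509 ) 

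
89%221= 89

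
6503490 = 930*6993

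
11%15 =11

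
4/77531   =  4/77531= 0.00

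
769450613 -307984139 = 461466474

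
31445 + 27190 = 58635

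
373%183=7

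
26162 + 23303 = 49465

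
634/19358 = 317/9679 = 0.03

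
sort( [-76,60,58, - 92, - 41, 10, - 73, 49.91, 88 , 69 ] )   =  [  -  92, - 76, - 73,-41, 10,49.91, 58,60,69,88] 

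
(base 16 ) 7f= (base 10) 127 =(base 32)3v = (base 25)52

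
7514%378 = 332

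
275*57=15675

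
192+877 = 1069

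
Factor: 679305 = 3^1*5^1 * 11^1*23^1*179^1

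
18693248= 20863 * 896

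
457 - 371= 86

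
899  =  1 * 899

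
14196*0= 0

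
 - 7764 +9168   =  1404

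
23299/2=11649+1/2 = 11649.50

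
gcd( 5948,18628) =4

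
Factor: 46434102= 2^1*3^1 * 11^1*13^2*23^1*181^1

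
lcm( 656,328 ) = 656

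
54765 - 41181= 13584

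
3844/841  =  4 + 480/841 =4.57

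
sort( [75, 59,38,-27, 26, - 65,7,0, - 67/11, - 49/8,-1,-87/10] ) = [- 65, - 27, - 87/10, - 49/8, - 67/11,-1,0,7 , 26,38,59, 75]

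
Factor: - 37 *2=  - 74=- 2^1*37^1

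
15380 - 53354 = -37974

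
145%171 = 145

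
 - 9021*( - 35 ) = 315735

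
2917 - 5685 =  - 2768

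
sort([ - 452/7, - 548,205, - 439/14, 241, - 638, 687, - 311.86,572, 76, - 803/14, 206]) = [ - 638, - 548, - 311.86, - 452/7,-803/14,-439/14, 76, 205, 206, 241, 572, 687 ] 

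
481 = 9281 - 8800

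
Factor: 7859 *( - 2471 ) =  - 19419589 = -  7^1 * 29^1*271^1*353^1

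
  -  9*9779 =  - 88011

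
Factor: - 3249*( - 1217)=3^2  *19^2*1217^1 = 3954033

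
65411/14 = 4672 + 3/14 = 4672.21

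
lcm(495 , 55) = 495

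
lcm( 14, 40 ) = 280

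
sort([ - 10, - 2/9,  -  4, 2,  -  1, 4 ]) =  [ - 10, - 4, - 1, - 2/9, 2,4]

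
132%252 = 132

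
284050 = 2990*95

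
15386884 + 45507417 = 60894301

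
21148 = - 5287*( - 4)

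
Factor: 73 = 73^1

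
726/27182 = 363/13591 = 0.03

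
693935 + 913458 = 1607393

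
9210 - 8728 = 482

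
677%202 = 71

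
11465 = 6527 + 4938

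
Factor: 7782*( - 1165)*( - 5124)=46454337720  =  2^3*3^2*5^1 * 7^1 * 61^1  *  233^1*1297^1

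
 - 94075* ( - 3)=282225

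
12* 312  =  3744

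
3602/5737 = 3602/5737 = 0.63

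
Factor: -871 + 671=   -200=-2^3*5^2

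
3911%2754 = 1157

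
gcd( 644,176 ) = 4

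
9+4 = 13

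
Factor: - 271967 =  - 271967^1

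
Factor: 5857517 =2137^1*2741^1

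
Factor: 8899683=3^1*13^1*228197^1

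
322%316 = 6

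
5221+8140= 13361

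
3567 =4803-1236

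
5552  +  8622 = 14174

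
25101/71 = 353+38/71  =  353.54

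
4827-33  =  4794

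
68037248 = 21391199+46646049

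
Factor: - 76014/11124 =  - 2^( - 1 )*3^( - 1)*41^1 = - 41/6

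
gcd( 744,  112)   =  8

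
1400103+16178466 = 17578569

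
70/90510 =1/1293= 0.00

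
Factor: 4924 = 2^2*1231^1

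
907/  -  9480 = -1 + 8573/9480 = -0.10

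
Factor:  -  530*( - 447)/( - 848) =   -  2235/8 = -2^( - 3 )*3^1 * 5^1*149^1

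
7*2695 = 18865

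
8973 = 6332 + 2641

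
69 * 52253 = 3605457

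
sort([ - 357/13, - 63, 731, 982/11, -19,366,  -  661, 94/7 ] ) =[ - 661, - 63, - 357/13, - 19,94/7, 982/11,366, 731]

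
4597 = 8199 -3602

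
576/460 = 1 + 29/115 = 1.25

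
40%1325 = 40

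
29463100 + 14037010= 43500110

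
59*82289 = 4855051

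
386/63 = 386/63 = 6.13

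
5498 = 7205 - 1707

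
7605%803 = 378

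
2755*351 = 967005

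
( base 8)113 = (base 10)75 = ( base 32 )2B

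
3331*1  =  3331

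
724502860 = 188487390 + 536015470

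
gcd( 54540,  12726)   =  1818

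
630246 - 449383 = 180863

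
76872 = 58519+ 18353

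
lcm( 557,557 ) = 557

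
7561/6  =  7561/6 = 1260.17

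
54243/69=18081/23 = 786.13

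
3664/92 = 916/23 = 39.83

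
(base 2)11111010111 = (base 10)2007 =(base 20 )507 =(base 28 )2FJ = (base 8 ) 3727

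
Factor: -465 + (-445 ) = - 2^1*5^1*7^1*13^1 = -910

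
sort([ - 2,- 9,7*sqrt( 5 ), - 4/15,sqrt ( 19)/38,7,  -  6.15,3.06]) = [ - 9, - 6.15,-2,-4/15 , sqrt( 19) /38,3.06,7, 7*sqrt ( 5 ) ] 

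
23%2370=23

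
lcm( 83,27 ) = 2241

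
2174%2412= 2174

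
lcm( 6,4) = 12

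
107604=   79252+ 28352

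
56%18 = 2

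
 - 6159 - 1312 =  - 7471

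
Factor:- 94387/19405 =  - 5^( -1)*37^1*2551^1 * 3881^( - 1)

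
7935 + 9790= 17725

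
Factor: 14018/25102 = 43/77 = 7^(- 1)*11^( - 1)*43^1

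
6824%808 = 360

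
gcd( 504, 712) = 8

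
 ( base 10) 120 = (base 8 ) 170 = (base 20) 60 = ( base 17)71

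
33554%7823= 2262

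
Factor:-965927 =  - 965927^1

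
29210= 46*635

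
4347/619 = 4347/619   =  7.02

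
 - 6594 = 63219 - 69813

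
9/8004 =3/2668 = 0.00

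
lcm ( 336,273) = 4368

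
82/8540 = 41/4270 =0.01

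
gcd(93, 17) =1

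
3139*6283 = 19722337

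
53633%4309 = 1925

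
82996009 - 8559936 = 74436073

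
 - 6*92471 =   -  554826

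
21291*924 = 19672884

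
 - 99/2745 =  - 1 + 294/305 = - 0.04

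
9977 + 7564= 17541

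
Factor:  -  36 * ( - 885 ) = 2^2 * 3^3 *5^1 * 59^1= 31860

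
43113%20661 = 1791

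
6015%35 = 30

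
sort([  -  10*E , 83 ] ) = [ - 10*E, 83]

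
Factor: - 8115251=  -  23^1 * 352837^1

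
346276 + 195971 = 542247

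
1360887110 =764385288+596501822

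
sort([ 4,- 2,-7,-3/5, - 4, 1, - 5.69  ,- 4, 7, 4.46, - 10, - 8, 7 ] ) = [-10,-8,  -  7, - 5.69, - 4, - 4, - 2, - 3/5,1, 4, 4.46, 7, 7] 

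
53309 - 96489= - 43180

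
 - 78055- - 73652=- 4403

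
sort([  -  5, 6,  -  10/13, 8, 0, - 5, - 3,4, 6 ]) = [  -  5, - 5, - 3, - 10/13,0,4,6,6,8]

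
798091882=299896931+498194951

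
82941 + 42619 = 125560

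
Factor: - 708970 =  - 2^1*5^1 * 31^1*2287^1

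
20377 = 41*497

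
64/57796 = 16/14449 = 0.00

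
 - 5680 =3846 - 9526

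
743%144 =23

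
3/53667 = 1/17889=0.00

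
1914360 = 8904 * 215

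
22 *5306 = 116732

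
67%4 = 3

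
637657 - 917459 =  - 279802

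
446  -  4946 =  - 4500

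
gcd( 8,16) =8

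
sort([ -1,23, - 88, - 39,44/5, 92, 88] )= [ -88, - 39, - 1, 44/5, 23 , 88, 92]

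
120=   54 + 66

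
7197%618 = 399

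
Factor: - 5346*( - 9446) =2^2*3^5*11^1*4723^1=   50498316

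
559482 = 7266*77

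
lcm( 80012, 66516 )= 5520828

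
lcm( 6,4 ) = 12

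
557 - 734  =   - 177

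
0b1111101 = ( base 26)4L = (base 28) 4D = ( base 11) 104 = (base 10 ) 125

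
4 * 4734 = 18936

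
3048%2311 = 737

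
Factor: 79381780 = 2^2 * 5^1*167^1*23767^1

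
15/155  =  3/31=0.10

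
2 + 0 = 2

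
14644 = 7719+6925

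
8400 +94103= 102503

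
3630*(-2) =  - 7260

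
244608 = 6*40768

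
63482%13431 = 9758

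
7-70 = -63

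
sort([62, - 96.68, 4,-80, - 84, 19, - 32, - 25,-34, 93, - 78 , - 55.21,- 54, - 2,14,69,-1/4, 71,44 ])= [ - 96.68,- 84, - 80, - 78,-55.21 , - 54, - 34, - 32, - 25,  -  2, - 1/4, 4,14,19,44,62, 69,71,  93 ]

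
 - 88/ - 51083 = 88/51083 = 0.00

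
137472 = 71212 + 66260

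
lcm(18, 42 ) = 126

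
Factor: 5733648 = 2^4*3^2*29^1  *1373^1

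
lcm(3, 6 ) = 6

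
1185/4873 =1185/4873 = 0.24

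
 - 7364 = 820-8184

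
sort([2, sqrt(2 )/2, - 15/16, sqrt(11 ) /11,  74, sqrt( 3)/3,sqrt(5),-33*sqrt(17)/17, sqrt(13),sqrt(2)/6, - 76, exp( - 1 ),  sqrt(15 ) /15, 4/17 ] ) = [ - 76, - 33 * sqrt(17)/17 , - 15/16, 4/17, sqrt ( 2)/6, sqrt(15)/15, sqrt( 11)/11,exp( - 1), sqrt(3)/3,sqrt(2) /2, 2, sqrt(5),sqrt( 13),74] 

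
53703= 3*17901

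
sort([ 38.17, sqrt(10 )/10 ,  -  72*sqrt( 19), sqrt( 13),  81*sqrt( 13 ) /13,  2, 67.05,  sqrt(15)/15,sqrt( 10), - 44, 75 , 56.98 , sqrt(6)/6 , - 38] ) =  [ - 72*sqrt( 19 ), - 44, - 38,sqrt (15) /15,sqrt( 10 ) /10,sqrt( 6 ) /6,2,  sqrt( 10 ),sqrt( 13 ), 81*sqrt( 13) /13 , 38.17,  56.98 , 67.05,75] 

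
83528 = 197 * 424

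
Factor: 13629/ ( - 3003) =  - 13^( - 1 )* 59^1 = - 59/13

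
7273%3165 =943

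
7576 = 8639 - 1063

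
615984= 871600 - 255616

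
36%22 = 14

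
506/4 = 126+1/2  =  126.50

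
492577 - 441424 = 51153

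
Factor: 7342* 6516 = 2^3*3^2*181^1*3671^1 = 47840472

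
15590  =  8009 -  - 7581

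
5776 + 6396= 12172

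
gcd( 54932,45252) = 4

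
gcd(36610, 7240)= 10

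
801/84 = 267/28 = 9.54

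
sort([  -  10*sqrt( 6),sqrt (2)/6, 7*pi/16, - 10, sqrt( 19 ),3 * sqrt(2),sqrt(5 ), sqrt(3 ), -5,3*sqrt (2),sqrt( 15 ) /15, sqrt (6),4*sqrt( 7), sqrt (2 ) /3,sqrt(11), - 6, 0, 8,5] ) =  [ - 10*sqrt(6 ),-10 , - 6, - 5, 0, sqrt( 2)/6, sqrt(15 ) /15, sqrt( 2) /3,7*pi/16, sqrt( 3),sqrt( 5), sqrt( 6),sqrt( 11) , 3*sqrt( 2), 3*sqrt( 2 ),sqrt( 19 ),5,8, 4*sqrt( 7)]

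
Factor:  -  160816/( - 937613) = 2^4 * 19^1*23^2*937613^( -1)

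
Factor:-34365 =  - 3^1*5^1*29^1*79^1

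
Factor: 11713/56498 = 17/82 = 2^(  -  1)*17^1 *41^(-1)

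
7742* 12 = 92904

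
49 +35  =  84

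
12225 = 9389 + 2836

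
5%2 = 1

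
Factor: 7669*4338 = 2^1*3^2*241^1*7669^1 =33268122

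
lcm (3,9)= 9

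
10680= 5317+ 5363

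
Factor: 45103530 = 2^1*3^1*5^1*19^1*53^1 * 1493^1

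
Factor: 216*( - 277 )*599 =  - 35839368 = - 2^3*3^3*277^1*599^1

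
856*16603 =14212168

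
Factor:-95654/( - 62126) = 13^2*283^1 * 31063^(- 1 ) = 47827/31063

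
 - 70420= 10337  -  80757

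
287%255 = 32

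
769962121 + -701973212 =67988909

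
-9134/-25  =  9134/25 = 365.36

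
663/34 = 39/2 = 19.50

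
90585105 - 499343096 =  - 408757991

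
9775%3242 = 49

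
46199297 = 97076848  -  50877551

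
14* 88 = 1232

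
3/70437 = 1/23479 = 0.00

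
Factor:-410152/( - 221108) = 614/331 = 2^1*307^1*331^ (-1) 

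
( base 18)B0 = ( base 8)306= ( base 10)198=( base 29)6O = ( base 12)146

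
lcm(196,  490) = 980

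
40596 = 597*68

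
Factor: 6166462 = 2^1*3083231^1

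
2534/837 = 3+23/837 = 3.03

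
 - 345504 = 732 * (-472 ) 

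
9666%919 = 476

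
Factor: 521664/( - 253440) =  - 247/120 = -2^( - 3 )*3^( - 1 )*5^( - 1)*13^1* 19^1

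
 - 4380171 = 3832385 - 8212556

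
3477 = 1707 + 1770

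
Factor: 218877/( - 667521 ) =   -  72959/222507 = - 3^( - 4)* 41^( - 1)*67^( - 1)*72959^1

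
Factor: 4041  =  3^2* 449^1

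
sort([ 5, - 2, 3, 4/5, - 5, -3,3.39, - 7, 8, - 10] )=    [  -  10, - 7, - 5, - 3, - 2,4/5, 3, 3.39 , 5, 8] 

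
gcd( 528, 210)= 6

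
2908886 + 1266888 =4175774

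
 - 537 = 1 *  (-537)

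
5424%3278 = 2146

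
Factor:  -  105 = -3^1 *5^1*7^1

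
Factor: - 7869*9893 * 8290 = -2^1 * 3^1*5^1*13^1*43^1*61^1*761^1* 829^1 =-645360060930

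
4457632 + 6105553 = 10563185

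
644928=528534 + 116394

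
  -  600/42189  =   - 1 + 13863/14063 = - 0.01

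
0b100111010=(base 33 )9H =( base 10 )314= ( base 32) 9Q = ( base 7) 626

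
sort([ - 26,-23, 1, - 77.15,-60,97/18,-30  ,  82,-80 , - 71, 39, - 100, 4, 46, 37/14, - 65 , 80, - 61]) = [ - 100  , - 80, - 77.15, - 71 ,-65 , - 61, - 60 ,-30,-26, - 23,1, 37/14, 4, 97/18, 39, 46,80, 82]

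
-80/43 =-2+6/43 = -  1.86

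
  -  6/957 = -1  +  317/319 = - 0.01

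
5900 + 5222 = 11122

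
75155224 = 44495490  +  30659734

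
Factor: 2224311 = 3^1 *19^1*39023^1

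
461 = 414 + 47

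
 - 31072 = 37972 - 69044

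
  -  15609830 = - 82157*190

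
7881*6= 47286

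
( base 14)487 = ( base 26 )18J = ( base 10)903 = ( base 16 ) 387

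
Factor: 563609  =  263^1*2143^1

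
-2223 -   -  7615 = 5392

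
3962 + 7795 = 11757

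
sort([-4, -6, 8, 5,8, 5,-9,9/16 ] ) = [ - 9,-6, - 4, 9/16,5,  5,8, 8]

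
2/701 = 2/701 = 0.00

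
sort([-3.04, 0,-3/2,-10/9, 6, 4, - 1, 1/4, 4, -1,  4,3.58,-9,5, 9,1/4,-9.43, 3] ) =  [ - 9.43,-9,-3.04,-3/2,-10/9,-1, - 1,0,1/4,  1/4,3,3.58, 4,4,4,5,6,9 ] 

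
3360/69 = 1120/23= 48.70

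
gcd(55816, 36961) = 1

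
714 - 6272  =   - 5558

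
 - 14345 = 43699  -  58044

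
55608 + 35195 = 90803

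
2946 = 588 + 2358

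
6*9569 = 57414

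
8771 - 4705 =4066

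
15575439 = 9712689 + 5862750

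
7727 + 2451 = 10178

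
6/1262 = 3/631 = 0.00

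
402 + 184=586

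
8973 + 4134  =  13107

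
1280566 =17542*73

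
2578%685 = 523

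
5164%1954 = 1256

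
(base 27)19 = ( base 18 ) 20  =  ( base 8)44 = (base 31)15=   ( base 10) 36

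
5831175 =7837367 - 2006192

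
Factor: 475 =5^2 * 19^1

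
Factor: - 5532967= - 11^3*4157^1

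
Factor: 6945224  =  2^3 *11^1*13^2*467^1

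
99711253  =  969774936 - 870063683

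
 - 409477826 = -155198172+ - 254279654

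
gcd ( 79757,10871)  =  1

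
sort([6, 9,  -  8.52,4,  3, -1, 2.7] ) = [- 8.52,- 1,2.7,  3,  4, 6,  9 ]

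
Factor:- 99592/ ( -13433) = 2^3*7^ ( - 1)*19^ (  -  1 )*59^1*101^ ( - 1)*211^1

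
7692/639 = 12+ 8/213=12.04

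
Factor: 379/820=2^(  -  2)*5^( - 1)*41^ ( - 1)*379^1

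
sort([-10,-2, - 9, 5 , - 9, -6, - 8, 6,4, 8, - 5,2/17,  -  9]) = [ - 10, - 9,-9, - 9,  -  8, - 6, - 5 , - 2,2/17, 4, 5,6,8 ]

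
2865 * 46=131790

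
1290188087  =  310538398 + 979649689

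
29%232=29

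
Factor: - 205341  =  -3^1*68447^1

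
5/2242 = 5/2242 = 0.00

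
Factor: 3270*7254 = 2^2*3^3*5^1*13^1*31^1*109^1 = 23720580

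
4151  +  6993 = 11144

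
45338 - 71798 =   -  26460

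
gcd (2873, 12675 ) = 169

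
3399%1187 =1025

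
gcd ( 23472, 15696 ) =144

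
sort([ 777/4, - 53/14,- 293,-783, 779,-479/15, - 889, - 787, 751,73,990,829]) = [ - 889, - 787, - 783, - 293, - 479/15, - 53/14,73,777/4,751, 779,829,990 ]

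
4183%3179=1004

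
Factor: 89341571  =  11^1*449^1*18089^1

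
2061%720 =621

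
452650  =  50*9053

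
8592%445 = 137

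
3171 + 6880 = 10051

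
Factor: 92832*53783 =2^5*3^1*967^1*53783^1 = 4992783456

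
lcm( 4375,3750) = 26250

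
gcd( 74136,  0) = 74136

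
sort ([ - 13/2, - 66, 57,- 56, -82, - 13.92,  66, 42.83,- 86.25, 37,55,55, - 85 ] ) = [ - 86.25,  -  85, - 82, - 66, - 56, - 13.92 , - 13/2, 37, 42.83 , 55, 55,57,66] 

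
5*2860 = 14300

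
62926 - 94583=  - 31657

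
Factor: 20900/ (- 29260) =-5^1 * 7^(  -  1 )=-  5/7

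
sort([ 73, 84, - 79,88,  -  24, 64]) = [ - 79, - 24,64 , 73,84,88 ] 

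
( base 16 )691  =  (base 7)4621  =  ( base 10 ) 1681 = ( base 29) 1ss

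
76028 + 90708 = 166736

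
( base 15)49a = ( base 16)415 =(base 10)1045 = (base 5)13140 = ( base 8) 2025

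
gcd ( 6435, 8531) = 1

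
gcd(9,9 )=9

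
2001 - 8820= - 6819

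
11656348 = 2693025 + 8963323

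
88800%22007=772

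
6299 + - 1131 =5168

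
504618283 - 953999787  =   - 449381504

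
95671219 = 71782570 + 23888649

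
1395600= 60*23260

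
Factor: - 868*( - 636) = 552048  =  2^4 * 3^1*7^1*31^1*53^1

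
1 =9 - 8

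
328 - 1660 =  - 1332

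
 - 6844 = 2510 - 9354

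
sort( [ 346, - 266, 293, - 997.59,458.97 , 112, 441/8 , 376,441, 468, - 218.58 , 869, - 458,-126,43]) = [ - 997.59,-458 ,-266, - 218.58 , -126 , 43 , 441/8, 112 , 293,346 , 376 , 441,458.97,468, 869 ] 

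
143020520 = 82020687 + 60999833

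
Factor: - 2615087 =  - 89^1*29383^1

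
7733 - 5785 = 1948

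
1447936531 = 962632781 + 485303750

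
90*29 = 2610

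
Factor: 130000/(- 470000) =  - 13/47=-13^1*47^ (-1) 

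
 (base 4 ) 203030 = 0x8CC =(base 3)10002102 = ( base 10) 2252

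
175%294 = 175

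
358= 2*179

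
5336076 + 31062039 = 36398115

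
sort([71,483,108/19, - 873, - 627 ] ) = [ - 873, - 627,108/19,71, 483]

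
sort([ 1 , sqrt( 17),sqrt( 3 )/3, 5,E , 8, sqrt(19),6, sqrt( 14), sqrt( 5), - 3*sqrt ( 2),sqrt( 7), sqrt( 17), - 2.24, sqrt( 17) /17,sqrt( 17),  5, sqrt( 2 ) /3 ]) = [ - 3*sqrt (2), - 2.24, sqrt( 17) /17,sqrt( 2 )/3,sqrt( 3) /3,1,sqrt( 5), sqrt ( 7 ),E,sqrt( 14 ), sqrt( 17), sqrt( 17), sqrt( 17 ),  sqrt (19 ), 5,5,6 , 8 ]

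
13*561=7293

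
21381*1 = 21381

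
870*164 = 142680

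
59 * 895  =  52805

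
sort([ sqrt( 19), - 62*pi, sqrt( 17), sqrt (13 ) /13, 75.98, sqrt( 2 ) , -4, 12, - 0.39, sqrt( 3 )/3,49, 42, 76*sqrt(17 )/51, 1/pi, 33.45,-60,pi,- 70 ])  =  [ - 62*pi, - 70,-60, - 4, - 0.39,sqrt(13)/13, 1/pi, sqrt( 3 ) /3,sqrt(2 ), pi, sqrt( 17 ),sqrt(19), 76*sqrt(17) /51, 12,33.45, 42,49, 75.98]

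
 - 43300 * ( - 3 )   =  129900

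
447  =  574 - 127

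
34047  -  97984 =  -63937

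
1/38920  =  1/38920 = 0.00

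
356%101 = 53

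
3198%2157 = 1041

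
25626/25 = 1025  +  1/25 = 1025.04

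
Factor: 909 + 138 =1047 = 3^1*349^1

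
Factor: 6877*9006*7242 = 2^2 * 3^2*13^1 * 17^1*19^1*23^2 * 71^1* 79^1 = 448527925404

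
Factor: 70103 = 11^1*6373^1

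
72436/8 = 9054 + 1/2 = 9054.50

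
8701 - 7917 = 784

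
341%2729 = 341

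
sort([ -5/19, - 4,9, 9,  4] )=[ - 4,-5/19, 4, 9, 9]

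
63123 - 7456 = 55667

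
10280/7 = 10280/7 = 1468.57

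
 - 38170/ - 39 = 38170/39= 978.72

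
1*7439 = 7439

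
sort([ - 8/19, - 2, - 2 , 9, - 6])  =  [-6, - 2,  -  2, - 8/19,9 ] 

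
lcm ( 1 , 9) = 9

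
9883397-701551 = 9181846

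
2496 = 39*64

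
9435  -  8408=1027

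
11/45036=11/45036  =  0.00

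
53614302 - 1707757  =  51906545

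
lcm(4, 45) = 180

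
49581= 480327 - 430746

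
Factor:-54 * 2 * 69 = -7452 = -  2^2 * 3^4  *23^1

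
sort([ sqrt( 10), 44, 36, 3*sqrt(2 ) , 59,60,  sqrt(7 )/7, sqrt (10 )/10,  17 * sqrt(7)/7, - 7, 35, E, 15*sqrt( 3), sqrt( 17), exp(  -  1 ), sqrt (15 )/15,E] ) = [ - 7, sqrt( 15 ) /15,sqrt(10)/10,exp ( - 1 ),sqrt(7)/7,E, E, sqrt(10), sqrt( 17),3 * sqrt( 2 ), 17*sqrt( 7 )/7, 15*sqrt( 3), 35,36,44, 59, 60]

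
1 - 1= 0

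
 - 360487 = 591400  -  951887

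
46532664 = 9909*4696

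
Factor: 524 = 2^2 * 131^1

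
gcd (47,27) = 1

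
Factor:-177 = -3^1 * 59^1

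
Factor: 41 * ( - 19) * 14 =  - 2^1*7^1*19^1*41^1 = - 10906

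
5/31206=5/31206 = 0.00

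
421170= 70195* 6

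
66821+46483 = 113304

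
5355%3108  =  2247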